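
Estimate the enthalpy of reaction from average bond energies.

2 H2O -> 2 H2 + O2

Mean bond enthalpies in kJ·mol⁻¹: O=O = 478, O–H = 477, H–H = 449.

ΔH ≈ +532 kJ

Bonds broken (reactants):
  O–H: 4 × 477 = 1908
  Σ(broken) = 1908 kJ
Bonds formed (products):
  H–H: 2 × 449 = 898
  O=O: 1 × 478 = 478
  Σ(formed) = 1376 kJ
ΔH = Σ(broken) − Σ(formed) = 1908 − 1376 = +532 kJ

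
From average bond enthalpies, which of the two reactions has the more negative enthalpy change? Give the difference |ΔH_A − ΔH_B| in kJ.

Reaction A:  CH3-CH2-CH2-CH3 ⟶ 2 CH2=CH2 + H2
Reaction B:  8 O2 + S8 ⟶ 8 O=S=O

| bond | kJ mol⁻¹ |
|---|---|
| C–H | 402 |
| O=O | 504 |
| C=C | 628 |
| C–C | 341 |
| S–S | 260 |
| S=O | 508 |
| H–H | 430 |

Reaction A:
  Bonds broken (reactants):
    C–C: 3 × 341 = 1023
    C–H: 10 × 402 = 4020
    Σ(broken) = 5043 kJ
  Bonds formed (products):
    C–H: 8 × 402 = 3216
    C=C: 2 × 628 = 1256
    H–H: 1 × 430 = 430
    Σ(formed) = 4902 kJ
  ΔH_A = 5043 − 4902 = +141 kJ
Reaction B:
  Bonds broken (reactants):
    O=O: 8 × 504 = 4032
    S–S: 8 × 260 = 2080
    Σ(broken) = 6112 kJ
  Bonds formed (products):
    S=O: 16 × 508 = 8128
    Σ(formed) = 8128 kJ
  ΔH_B = 6112 − 8128 = −2016 kJ
ΔH_A − ΔH_B = +2157 kJ, so reaction B has the more negative ΔH; |ΔH_A − ΔH_B| = 2157 kJ.

Reaction B, by 2157 kJ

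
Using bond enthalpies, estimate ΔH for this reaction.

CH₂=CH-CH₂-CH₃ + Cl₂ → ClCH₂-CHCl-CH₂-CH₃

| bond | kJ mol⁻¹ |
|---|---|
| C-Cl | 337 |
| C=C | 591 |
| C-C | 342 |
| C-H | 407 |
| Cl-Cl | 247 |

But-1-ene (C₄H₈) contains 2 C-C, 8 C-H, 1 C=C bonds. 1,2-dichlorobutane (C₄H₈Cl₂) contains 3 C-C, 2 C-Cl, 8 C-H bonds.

Bonds broken (reactants):
  C-C: 2 × 342 = 684
  C-H: 8 × 407 = 3256
  C=C: 1 × 591 = 591
  Cl-Cl: 1 × 247 = 247
  Σ(broken) = 4778 kJ
Bonds formed (products):
  C-C: 3 × 342 = 1026
  C-Cl: 2 × 337 = 674
  C-H: 8 × 407 = 3256
  Σ(formed) = 4956 kJ
ΔH = Σ(broken) − Σ(formed) = 4778 − 4956 = −178 kJ

ΔH ≈ −178 kJ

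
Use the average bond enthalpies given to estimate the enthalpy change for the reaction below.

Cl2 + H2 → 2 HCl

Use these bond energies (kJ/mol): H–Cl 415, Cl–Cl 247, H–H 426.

Bonds broken (reactants):
  Cl–Cl: 1 × 247 = 247
  H–H: 1 × 426 = 426
  Σ(broken) = 673 kJ
Bonds formed (products):
  H–Cl: 2 × 415 = 830
  Σ(formed) = 830 kJ
ΔH = Σ(broken) − Σ(formed) = 673 − 830 = −157 kJ

ΔH ≈ −157 kJ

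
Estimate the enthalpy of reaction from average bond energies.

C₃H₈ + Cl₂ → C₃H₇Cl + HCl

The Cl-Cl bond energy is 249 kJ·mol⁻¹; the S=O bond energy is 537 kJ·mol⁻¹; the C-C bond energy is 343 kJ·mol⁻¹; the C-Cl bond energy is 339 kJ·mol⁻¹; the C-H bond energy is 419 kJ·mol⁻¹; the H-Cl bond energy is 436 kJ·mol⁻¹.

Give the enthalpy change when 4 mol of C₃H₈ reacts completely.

ΔH = −428 kJ

Bonds broken (reactants):
  C-C: 2 × 343 = 686
  C-H: 8 × 419 = 3352
  Cl-Cl: 1 × 249 = 249
  Σ(broken) = 4287 kJ
Bonds formed (products):
  C-C: 2 × 343 = 686
  C-Cl: 1 × 339 = 339
  C-H: 7 × 419 = 2933
  H-Cl: 1 × 436 = 436
  Σ(formed) = 4394 kJ
ΔH = Σ(broken) − Σ(formed) = 4287 − 4394 = −107 kJ
For 4× the reaction as written: 4 × (−107) = −428 kJ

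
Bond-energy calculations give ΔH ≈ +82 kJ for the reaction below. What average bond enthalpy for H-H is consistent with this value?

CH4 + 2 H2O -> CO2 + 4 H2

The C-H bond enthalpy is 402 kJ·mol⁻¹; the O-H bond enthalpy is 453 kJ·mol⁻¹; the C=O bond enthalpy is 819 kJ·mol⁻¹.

D(H-H) ≈ 425 kJ/mol

Let D be the H-H bond energy.
Σ(broken) = 4×402 + 4×453 = 3420
Σ(formed) = 2×819 + 4×D = 1638 + 4D
ΔH = Σ(broken) − Σ(formed) = (3420) − (1638 + 4D) = +1782 − 4D
Setting this equal to +82 kJ gives 4D = 1700, so D = 425 kJ/mol.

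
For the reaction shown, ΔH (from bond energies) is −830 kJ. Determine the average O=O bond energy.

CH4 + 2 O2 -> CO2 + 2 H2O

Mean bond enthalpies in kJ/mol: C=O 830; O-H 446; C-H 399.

Let D be the O=O bond energy.
Σ(broken) = 4×399 + 2×D = 1596 + 2D
Σ(formed) = 2×830 + 4×446 = 3444
ΔH = Σ(broken) − Σ(formed) = (1596 + 2D) − (3444) = −1848 + 2D
Setting this equal to −830 kJ gives 2D = 1018, so D = 509 kJ/mol.

D(O=O) ≈ 509 kJ/mol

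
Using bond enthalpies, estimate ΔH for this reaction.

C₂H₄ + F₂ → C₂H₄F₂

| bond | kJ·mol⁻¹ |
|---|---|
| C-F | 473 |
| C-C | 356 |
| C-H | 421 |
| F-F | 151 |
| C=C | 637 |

Bonds broken (reactants):
  C-H: 4 × 421 = 1684
  C=C: 1 × 637 = 637
  F-F: 1 × 151 = 151
  Σ(broken) = 2472 kJ
Bonds formed (products):
  C-C: 1 × 356 = 356
  C-F: 2 × 473 = 946
  C-H: 4 × 421 = 1684
  Σ(formed) = 2986 kJ
ΔH = Σ(broken) − Σ(formed) = 2472 − 2986 = −514 kJ

ΔH ≈ −514 kJ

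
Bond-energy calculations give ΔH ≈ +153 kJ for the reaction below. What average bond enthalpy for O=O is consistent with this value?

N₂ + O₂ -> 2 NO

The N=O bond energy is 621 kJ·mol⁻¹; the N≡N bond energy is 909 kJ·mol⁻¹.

Let D be the O=O bond energy.
Σ(broken) = 1×909 + 1×D = 909 + D
Σ(formed) = 2×621 = 1242
ΔH = Σ(broken) − Σ(formed) = (909 + D) − (1242) = −333 + D
Setting this equal to +153 kJ gives D = 486 kJ/mol.

D(O=O) ≈ 486 kJ/mol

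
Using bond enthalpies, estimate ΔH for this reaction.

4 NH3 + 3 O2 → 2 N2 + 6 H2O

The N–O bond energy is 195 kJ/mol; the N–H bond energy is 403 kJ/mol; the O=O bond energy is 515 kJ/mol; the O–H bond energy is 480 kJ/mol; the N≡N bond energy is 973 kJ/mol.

ΔH ≈ −1325 kJ

Bonds broken (reactants):
  N–H: 12 × 403 = 4836
  O=O: 3 × 515 = 1545
  Σ(broken) = 6381 kJ
Bonds formed (products):
  N≡N: 2 × 973 = 1946
  O–H: 12 × 480 = 5760
  Σ(formed) = 7706 kJ
ΔH = Σ(broken) − Σ(formed) = 6381 − 7706 = −1325 kJ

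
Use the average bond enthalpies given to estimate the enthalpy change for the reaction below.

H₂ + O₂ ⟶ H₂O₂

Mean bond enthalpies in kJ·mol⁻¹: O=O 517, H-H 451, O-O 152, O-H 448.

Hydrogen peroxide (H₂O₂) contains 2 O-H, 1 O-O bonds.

Bonds broken (reactants):
  H-H: 1 × 451 = 451
  O=O: 1 × 517 = 517
  Σ(broken) = 968 kJ
Bonds formed (products):
  O-H: 2 × 448 = 896
  O-O: 1 × 152 = 152
  Σ(formed) = 1048 kJ
ΔH = Σ(broken) − Σ(formed) = 968 − 1048 = −80 kJ

ΔH ≈ −80 kJ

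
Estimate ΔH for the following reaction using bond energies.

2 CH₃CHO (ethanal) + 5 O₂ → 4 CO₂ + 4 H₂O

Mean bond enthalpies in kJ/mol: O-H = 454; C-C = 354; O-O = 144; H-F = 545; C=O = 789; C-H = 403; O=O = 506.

Bonds broken (reactants):
  C-C: 2 × 354 = 708
  C-H: 8 × 403 = 3224
  C=O: 2 × 789 = 1578
  O=O: 5 × 506 = 2530
  Σ(broken) = 8040 kJ
Bonds formed (products):
  C=O: 8 × 789 = 6312
  O-H: 8 × 454 = 3632
  Σ(formed) = 9944 kJ
ΔH = Σ(broken) − Σ(formed) = 8040 − 9944 = −1904 kJ

ΔH ≈ −1904 kJ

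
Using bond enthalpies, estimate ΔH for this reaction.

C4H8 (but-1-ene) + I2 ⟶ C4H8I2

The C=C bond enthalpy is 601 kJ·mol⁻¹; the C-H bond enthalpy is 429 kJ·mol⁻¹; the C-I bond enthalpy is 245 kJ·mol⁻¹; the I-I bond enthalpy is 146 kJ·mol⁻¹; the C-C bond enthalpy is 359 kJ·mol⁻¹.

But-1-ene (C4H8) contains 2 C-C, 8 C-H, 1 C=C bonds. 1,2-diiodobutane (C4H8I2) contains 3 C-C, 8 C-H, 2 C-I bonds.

ΔH ≈ −102 kJ

Bonds broken (reactants):
  C-C: 2 × 359 = 718
  C-H: 8 × 429 = 3432
  C=C: 1 × 601 = 601
  I-I: 1 × 146 = 146
  Σ(broken) = 4897 kJ
Bonds formed (products):
  C-C: 3 × 359 = 1077
  C-H: 8 × 429 = 3432
  C-I: 2 × 245 = 490
  Σ(formed) = 4999 kJ
ΔH = Σ(broken) − Σ(formed) = 4897 − 4999 = −102 kJ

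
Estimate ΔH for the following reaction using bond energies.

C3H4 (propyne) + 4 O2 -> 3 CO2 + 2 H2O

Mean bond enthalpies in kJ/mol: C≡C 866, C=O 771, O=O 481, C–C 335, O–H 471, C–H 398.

ΔH ≈ −1793 kJ

Bonds broken (reactants):
  C≡C: 1 × 866 = 866
  C–C: 1 × 335 = 335
  C–H: 4 × 398 = 1592
  O=O: 4 × 481 = 1924
  Σ(broken) = 4717 kJ
Bonds formed (products):
  C=O: 6 × 771 = 4626
  O–H: 4 × 471 = 1884
  Σ(formed) = 6510 kJ
ΔH = Σ(broken) − Σ(formed) = 4717 − 6510 = −1793 kJ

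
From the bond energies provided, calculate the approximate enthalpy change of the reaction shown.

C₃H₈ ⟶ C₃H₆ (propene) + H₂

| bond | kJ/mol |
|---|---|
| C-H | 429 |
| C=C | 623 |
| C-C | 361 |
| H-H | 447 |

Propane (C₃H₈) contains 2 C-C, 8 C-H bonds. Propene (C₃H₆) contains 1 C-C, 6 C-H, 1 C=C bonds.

Bonds broken (reactants):
  C-C: 2 × 361 = 722
  C-H: 8 × 429 = 3432
  Σ(broken) = 4154 kJ
Bonds formed (products):
  C-C: 1 × 361 = 361
  C-H: 6 × 429 = 2574
  C=C: 1 × 623 = 623
  H-H: 1 × 447 = 447
  Σ(formed) = 4005 kJ
ΔH = Σ(broken) − Σ(formed) = 4154 − 4005 = +149 kJ

ΔH ≈ +149 kJ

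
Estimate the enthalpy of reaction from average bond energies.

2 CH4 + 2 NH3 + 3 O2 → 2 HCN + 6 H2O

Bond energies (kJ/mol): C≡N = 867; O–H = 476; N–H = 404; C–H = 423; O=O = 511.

Bonds broken (reactants):
  C–H: 8 × 423 = 3384
  N–H: 6 × 404 = 2424
  O=O: 3 × 511 = 1533
  Σ(broken) = 7341 kJ
Bonds formed (products):
  C≡N: 2 × 867 = 1734
  C–H: 2 × 423 = 846
  O–H: 12 × 476 = 5712
  Σ(formed) = 8292 kJ
ΔH = Σ(broken) − Σ(formed) = 7341 − 8292 = −951 kJ

ΔH ≈ −951 kJ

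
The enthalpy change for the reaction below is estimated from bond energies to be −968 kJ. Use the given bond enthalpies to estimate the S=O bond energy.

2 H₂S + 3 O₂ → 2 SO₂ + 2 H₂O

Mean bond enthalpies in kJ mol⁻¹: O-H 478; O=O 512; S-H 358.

Let D be the S=O bond energy.
Σ(broken) = 3×512 + 4×358 = 2968
Σ(formed) = 4×478 + 4×D = 1912 + 4D
ΔH = Σ(broken) − Σ(formed) = (2968) − (1912 + 4D) = +1056 − 4D
Setting this equal to −968 kJ gives 4D = 2024, so D = 506 kJ/mol.

D(S=O) ≈ 506 kJ/mol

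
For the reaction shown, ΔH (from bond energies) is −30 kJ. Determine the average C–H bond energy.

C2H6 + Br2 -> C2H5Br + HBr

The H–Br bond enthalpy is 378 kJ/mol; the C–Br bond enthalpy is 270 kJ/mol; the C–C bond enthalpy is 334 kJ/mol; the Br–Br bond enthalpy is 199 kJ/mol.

D(C–H) ≈ 419 kJ/mol

Let D be the C–H bond energy.
Σ(broken) = 1×199 + 1×334 + 6×D = 533 + 6D
Σ(formed) = 1×270 + 1×334 + 5×D + 1×378 = 982 + 5D
ΔH = Σ(broken) − Σ(formed) = (533 + 6D) − (982 + 5D) = −449 + D
Setting this equal to −30 kJ gives D = 419 kJ/mol.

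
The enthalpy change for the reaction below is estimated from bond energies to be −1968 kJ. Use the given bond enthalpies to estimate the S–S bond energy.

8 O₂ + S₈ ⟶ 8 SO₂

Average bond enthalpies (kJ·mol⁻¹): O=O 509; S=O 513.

Let D be the S–S bond energy.
Σ(broken) = 8×509 + 8×D = 4072 + 8D
Σ(formed) = 16×513 = 8208
ΔH = Σ(broken) − Σ(formed) = (4072 + 8D) − (8208) = −4136 + 8D
Setting this equal to −1968 kJ gives 8D = 2168, so D = 271 kJ/mol.

D(S–S) ≈ 271 kJ/mol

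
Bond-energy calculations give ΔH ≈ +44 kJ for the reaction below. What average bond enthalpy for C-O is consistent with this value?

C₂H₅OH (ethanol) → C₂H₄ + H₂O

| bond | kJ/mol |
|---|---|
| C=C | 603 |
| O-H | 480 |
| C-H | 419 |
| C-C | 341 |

Let D be the C-O bond energy.
Σ(broken) = 1×341 + 5×419 + 1×D + 1×480 = 2916 + D
Σ(formed) = 4×419 + 1×603 + 2×480 = 3239
ΔH = Σ(broken) − Σ(formed) = (2916 + D) − (3239) = −323 + D
Setting this equal to +44 kJ gives D = 367 kJ/mol.

D(C-O) ≈ 367 kJ/mol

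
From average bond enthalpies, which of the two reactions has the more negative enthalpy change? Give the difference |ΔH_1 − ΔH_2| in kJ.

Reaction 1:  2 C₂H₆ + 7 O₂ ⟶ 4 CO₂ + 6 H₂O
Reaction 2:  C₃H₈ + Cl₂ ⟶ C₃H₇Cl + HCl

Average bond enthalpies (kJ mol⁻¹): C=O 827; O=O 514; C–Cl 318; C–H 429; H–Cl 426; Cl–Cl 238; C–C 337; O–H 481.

Reaction 1:
  Bonds broken (reactants):
    C–C: 2 × 337 = 674
    C–H: 12 × 429 = 5148
    O=O: 7 × 514 = 3598
    Σ(broken) = 9420 kJ
  Bonds formed (products):
    C=O: 8 × 827 = 6616
    O–H: 12 × 481 = 5772
    Σ(formed) = 12388 kJ
  ΔH_1 = 9420 − 12388 = −2968 kJ
Reaction 2:
  Bonds broken (reactants):
    C–C: 2 × 337 = 674
    C–H: 8 × 429 = 3432
    Cl–Cl: 1 × 238 = 238
    Σ(broken) = 4344 kJ
  Bonds formed (products):
    C–C: 2 × 337 = 674
    C–Cl: 1 × 318 = 318
    C–H: 7 × 429 = 3003
    H–Cl: 1 × 426 = 426
    Σ(formed) = 4421 kJ
  ΔH_2 = 4344 − 4421 = −77 kJ
ΔH_1 − ΔH_2 = −2891 kJ, so reaction 1 has the more negative ΔH; |ΔH_1 − ΔH_2| = 2891 kJ.

Reaction 1, by 2891 kJ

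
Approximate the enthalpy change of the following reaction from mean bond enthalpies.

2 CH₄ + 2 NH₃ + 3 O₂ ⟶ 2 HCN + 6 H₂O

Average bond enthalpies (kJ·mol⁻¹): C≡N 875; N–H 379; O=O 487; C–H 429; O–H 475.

ΔH ≈ −1141 kJ

Bonds broken (reactants):
  C–H: 8 × 429 = 3432
  N–H: 6 × 379 = 2274
  O=O: 3 × 487 = 1461
  Σ(broken) = 7167 kJ
Bonds formed (products):
  C≡N: 2 × 875 = 1750
  C–H: 2 × 429 = 858
  O–H: 12 × 475 = 5700
  Σ(formed) = 8308 kJ
ΔH = Σ(broken) − Σ(formed) = 7167 − 8308 = −1141 kJ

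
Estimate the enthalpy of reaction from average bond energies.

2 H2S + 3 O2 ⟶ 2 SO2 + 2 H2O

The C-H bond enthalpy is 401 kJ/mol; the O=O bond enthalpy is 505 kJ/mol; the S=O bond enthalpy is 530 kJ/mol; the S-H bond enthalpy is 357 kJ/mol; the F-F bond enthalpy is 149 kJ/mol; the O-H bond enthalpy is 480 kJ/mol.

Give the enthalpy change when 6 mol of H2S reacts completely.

Bonds broken (reactants):
  O=O: 3 × 505 = 1515
  S-H: 4 × 357 = 1428
  Σ(broken) = 2943 kJ
Bonds formed (products):
  O-H: 4 × 480 = 1920
  S=O: 4 × 530 = 2120
  Σ(formed) = 4040 kJ
ΔH = Σ(broken) − Σ(formed) = 2943 − 4040 = −1097 kJ
For 3× the reaction as written: 3 × (−1097) = −3291 kJ

ΔH = −3291 kJ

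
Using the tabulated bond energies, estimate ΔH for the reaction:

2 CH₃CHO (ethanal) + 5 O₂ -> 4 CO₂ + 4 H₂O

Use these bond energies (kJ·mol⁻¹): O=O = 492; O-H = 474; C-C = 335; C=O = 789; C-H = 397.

ΔH ≈ −2220 kJ

Bonds broken (reactants):
  C-C: 2 × 335 = 670
  C-H: 8 × 397 = 3176
  C=O: 2 × 789 = 1578
  O=O: 5 × 492 = 2460
  Σ(broken) = 7884 kJ
Bonds formed (products):
  C=O: 8 × 789 = 6312
  O-H: 8 × 474 = 3792
  Σ(formed) = 10104 kJ
ΔH = Σ(broken) − Σ(formed) = 7884 − 10104 = −2220 kJ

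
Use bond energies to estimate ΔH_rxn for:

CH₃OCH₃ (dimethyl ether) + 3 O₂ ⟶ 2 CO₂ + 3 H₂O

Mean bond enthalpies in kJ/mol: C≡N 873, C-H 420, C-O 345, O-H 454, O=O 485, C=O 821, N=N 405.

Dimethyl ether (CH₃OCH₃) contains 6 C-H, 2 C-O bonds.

Bonds broken (reactants):
  C-H: 6 × 420 = 2520
  C-O: 2 × 345 = 690
  O=O: 3 × 485 = 1455
  Σ(broken) = 4665 kJ
Bonds formed (products):
  C=O: 4 × 821 = 3284
  O-H: 6 × 454 = 2724
  Σ(formed) = 6008 kJ
ΔH = Σ(broken) − Σ(formed) = 4665 − 6008 = −1343 kJ

ΔH ≈ −1343 kJ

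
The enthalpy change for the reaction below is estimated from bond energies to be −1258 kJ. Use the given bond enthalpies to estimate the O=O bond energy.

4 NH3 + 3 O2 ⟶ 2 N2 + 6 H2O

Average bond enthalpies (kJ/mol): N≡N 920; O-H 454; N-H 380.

D(O=O) ≈ 490 kJ/mol

Let D be the O=O bond energy.
Σ(broken) = 12×380 + 3×D = 4560 + 3D
Σ(formed) = 2×920 + 12×454 = 7288
ΔH = Σ(broken) − Σ(formed) = (4560 + 3D) − (7288) = −2728 + 3D
Setting this equal to −1258 kJ gives 3D = 1470, so D = 490 kJ/mol.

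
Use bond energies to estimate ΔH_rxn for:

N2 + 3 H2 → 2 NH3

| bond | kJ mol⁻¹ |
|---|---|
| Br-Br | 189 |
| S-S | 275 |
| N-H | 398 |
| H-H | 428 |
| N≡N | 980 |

ΔH ≈ −124 kJ

Bonds broken (reactants):
  H-H: 3 × 428 = 1284
  N≡N: 1 × 980 = 980
  Σ(broken) = 2264 kJ
Bonds formed (products):
  N-H: 6 × 398 = 2388
  Σ(formed) = 2388 kJ
ΔH = Σ(broken) − Σ(formed) = 2264 − 2388 = −124 kJ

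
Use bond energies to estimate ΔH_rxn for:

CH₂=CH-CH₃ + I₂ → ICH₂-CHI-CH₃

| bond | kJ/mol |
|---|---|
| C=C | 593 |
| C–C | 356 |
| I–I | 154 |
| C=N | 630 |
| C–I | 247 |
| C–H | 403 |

ΔH ≈ −103 kJ

Bonds broken (reactants):
  C–C: 1 × 356 = 356
  C–H: 6 × 403 = 2418
  C=C: 1 × 593 = 593
  I–I: 1 × 154 = 154
  Σ(broken) = 3521 kJ
Bonds formed (products):
  C–C: 2 × 356 = 712
  C–H: 6 × 403 = 2418
  C–I: 2 × 247 = 494
  Σ(formed) = 3624 kJ
ΔH = Σ(broken) − Σ(formed) = 3521 − 3624 = −103 kJ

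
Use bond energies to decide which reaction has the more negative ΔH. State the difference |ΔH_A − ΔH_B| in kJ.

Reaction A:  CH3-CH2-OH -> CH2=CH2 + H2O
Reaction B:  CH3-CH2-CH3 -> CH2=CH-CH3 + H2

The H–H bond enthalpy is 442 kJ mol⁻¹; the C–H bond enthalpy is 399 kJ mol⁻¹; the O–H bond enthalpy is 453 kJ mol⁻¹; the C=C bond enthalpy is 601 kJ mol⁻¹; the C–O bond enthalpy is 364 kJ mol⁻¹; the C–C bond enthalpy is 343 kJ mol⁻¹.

Reaction A, by 46 kJ

Reaction A:
  Bonds broken (reactants):
    C–C: 1 × 343 = 343
    C–H: 5 × 399 = 1995
    C–O: 1 × 364 = 364
    O–H: 1 × 453 = 453
    Σ(broken) = 3155 kJ
  Bonds formed (products):
    C–H: 4 × 399 = 1596
    C=C: 1 × 601 = 601
    O–H: 2 × 453 = 906
    Σ(formed) = 3103 kJ
  ΔH_A = 3155 − 3103 = +52 kJ
Reaction B:
  Bonds broken (reactants):
    C–C: 2 × 343 = 686
    C–H: 8 × 399 = 3192
    Σ(broken) = 3878 kJ
  Bonds formed (products):
    C–C: 1 × 343 = 343
    C–H: 6 × 399 = 2394
    C=C: 1 × 601 = 601
    H–H: 1 × 442 = 442
    Σ(formed) = 3780 kJ
  ΔH_B = 3878 − 3780 = +98 kJ
ΔH_A − ΔH_B = −46 kJ, so reaction A has the more negative ΔH; |ΔH_A − ΔH_B| = 46 kJ.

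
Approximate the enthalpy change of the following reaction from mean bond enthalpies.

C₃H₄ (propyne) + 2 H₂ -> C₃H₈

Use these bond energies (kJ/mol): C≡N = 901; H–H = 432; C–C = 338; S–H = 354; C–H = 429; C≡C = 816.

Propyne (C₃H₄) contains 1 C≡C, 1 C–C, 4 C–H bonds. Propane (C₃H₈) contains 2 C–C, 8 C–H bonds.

Bonds broken (reactants):
  C≡C: 1 × 816 = 816
  C–C: 1 × 338 = 338
  C–H: 4 × 429 = 1716
  H–H: 2 × 432 = 864
  Σ(broken) = 3734 kJ
Bonds formed (products):
  C–C: 2 × 338 = 676
  C–H: 8 × 429 = 3432
  Σ(formed) = 4108 kJ
ΔH = Σ(broken) − Σ(formed) = 3734 − 4108 = −374 kJ

ΔH ≈ −374 kJ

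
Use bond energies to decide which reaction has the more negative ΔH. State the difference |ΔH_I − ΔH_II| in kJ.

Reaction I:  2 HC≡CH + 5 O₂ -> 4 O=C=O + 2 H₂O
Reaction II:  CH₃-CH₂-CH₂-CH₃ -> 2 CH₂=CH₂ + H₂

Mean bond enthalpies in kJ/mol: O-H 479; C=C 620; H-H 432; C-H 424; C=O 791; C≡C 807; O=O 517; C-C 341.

Reaction I, by 2548 kJ

Reaction I:
  Bonds broken (reactants):
    C≡C: 2 × 807 = 1614
    C-H: 4 × 424 = 1696
    O=O: 5 × 517 = 2585
    Σ(broken) = 5895 kJ
  Bonds formed (products):
    C=O: 8 × 791 = 6328
    O-H: 4 × 479 = 1916
    Σ(formed) = 8244 kJ
  ΔH_I = 5895 − 8244 = −2349 kJ
Reaction II:
  Bonds broken (reactants):
    C-C: 3 × 341 = 1023
    C-H: 10 × 424 = 4240
    Σ(broken) = 5263 kJ
  Bonds formed (products):
    C-H: 8 × 424 = 3392
    C=C: 2 × 620 = 1240
    H-H: 1 × 432 = 432
    Σ(formed) = 5064 kJ
  ΔH_II = 5263 − 5064 = +199 kJ
ΔH_I − ΔH_II = −2548 kJ, so reaction I has the more negative ΔH; |ΔH_I − ΔH_II| = 2548 kJ.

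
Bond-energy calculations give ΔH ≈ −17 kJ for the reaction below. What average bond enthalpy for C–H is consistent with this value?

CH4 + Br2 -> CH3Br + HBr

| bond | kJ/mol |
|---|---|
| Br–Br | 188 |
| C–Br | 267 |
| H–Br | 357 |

Let D be the C–H bond energy.
Σ(broken) = 1×188 + 4×D = 188 + 4D
Σ(formed) = 1×267 + 3×D + 1×357 = 624 + 3D
ΔH = Σ(broken) − Σ(formed) = (188 + 4D) − (624 + 3D) = −436 + D
Setting this equal to −17 kJ gives D = 419 kJ/mol.

D(C–H) ≈ 419 kJ/mol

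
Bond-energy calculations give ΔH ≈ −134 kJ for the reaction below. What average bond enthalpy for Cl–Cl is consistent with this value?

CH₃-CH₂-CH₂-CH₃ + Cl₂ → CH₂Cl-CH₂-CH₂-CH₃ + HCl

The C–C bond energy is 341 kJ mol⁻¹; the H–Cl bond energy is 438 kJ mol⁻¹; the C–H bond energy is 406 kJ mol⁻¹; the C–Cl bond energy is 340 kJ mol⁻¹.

D(Cl–Cl) ≈ 238 kJ/mol

Let D be the Cl–Cl bond energy.
Σ(broken) = 3×341 + 10×406 + 1×D = 5083 + D
Σ(formed) = 3×341 + 1×340 + 9×406 + 1×438 = 5455
ΔH = Σ(broken) − Σ(formed) = (5083 + D) − (5455) = −372 + D
Setting this equal to −134 kJ gives D = 238 kJ/mol.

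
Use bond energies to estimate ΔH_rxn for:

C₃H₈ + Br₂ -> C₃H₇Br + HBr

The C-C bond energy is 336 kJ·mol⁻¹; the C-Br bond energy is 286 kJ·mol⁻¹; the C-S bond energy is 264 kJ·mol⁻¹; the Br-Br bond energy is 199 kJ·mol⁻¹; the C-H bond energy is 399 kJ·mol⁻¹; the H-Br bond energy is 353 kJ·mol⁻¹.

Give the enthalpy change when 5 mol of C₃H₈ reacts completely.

ΔH = −205 kJ

Bonds broken (reactants):
  Br-Br: 1 × 199 = 199
  C-C: 2 × 336 = 672
  C-H: 8 × 399 = 3192
  Σ(broken) = 4063 kJ
Bonds formed (products):
  C-Br: 1 × 286 = 286
  C-C: 2 × 336 = 672
  C-H: 7 × 399 = 2793
  H-Br: 1 × 353 = 353
  Σ(formed) = 4104 kJ
ΔH = Σ(broken) − Σ(formed) = 4063 − 4104 = −41 kJ
For 5× the reaction as written: 5 × (−41) = −205 kJ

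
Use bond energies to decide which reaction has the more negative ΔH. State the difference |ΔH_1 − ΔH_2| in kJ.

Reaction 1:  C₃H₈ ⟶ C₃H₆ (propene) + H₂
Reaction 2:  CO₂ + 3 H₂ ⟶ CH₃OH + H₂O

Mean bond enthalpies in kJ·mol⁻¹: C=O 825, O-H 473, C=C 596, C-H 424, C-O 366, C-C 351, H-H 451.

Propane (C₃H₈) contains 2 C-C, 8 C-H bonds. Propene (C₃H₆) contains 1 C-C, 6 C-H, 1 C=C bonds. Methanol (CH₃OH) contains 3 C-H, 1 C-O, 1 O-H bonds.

Reaction 1:
  Bonds broken (reactants):
    C-C: 2 × 351 = 702
    C-H: 8 × 424 = 3392
    Σ(broken) = 4094 kJ
  Bonds formed (products):
    C-C: 1 × 351 = 351
    C-H: 6 × 424 = 2544
    C=C: 1 × 596 = 596
    H-H: 1 × 451 = 451
    Σ(formed) = 3942 kJ
  ΔH_1 = 4094 − 3942 = +152 kJ
Reaction 2:
  Bonds broken (reactants):
    C=O: 2 × 825 = 1650
    H-H: 3 × 451 = 1353
    Σ(broken) = 3003 kJ
  Bonds formed (products):
    C-H: 3 × 424 = 1272
    C-O: 1 × 366 = 366
    O-H: 3 × 473 = 1419
    Σ(formed) = 3057 kJ
  ΔH_2 = 3003 − 3057 = −54 kJ
ΔH_1 − ΔH_2 = +206 kJ, so reaction 2 has the more negative ΔH; |ΔH_1 − ΔH_2| = 206 kJ.

Reaction 2, by 206 kJ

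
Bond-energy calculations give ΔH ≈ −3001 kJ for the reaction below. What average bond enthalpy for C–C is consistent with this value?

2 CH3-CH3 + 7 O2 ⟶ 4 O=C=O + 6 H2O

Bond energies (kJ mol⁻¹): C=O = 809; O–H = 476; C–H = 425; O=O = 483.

Let D be the C–C bond energy.
Σ(broken) = 2×D + 12×425 + 7×483 = 8481 + 2D
Σ(formed) = 8×809 + 12×476 = 12184
ΔH = Σ(broken) − Σ(formed) = (8481 + 2D) − (12184) = −3703 + 2D
Setting this equal to −3001 kJ gives 2D = 702, so D = 351 kJ/mol.

D(C–C) ≈ 351 kJ/mol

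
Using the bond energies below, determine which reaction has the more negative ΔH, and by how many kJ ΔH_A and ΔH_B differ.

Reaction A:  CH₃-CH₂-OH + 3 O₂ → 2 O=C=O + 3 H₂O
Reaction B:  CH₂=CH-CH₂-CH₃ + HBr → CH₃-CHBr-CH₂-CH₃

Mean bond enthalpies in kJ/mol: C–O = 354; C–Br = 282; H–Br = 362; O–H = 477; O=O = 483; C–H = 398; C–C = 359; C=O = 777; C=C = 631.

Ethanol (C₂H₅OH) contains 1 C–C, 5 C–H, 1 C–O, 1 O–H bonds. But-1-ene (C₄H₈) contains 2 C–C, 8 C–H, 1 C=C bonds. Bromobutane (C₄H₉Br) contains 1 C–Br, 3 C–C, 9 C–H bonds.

Reaction A:
  Bonds broken (reactants):
    C–C: 1 × 359 = 359
    C–H: 5 × 398 = 1990
    C–O: 1 × 354 = 354
    O–H: 1 × 477 = 477
    O=O: 3 × 483 = 1449
    Σ(broken) = 4629 kJ
  Bonds formed (products):
    C=O: 4 × 777 = 3108
    O–H: 6 × 477 = 2862
    Σ(formed) = 5970 kJ
  ΔH_A = 4629 − 5970 = −1341 kJ
Reaction B:
  Bonds broken (reactants):
    C–C: 2 × 359 = 718
    C–H: 8 × 398 = 3184
    C=C: 1 × 631 = 631
    H–Br: 1 × 362 = 362
    Σ(broken) = 4895 kJ
  Bonds formed (products):
    C–Br: 1 × 282 = 282
    C–C: 3 × 359 = 1077
    C–H: 9 × 398 = 3582
    Σ(formed) = 4941 kJ
  ΔH_B = 4895 − 4941 = −46 kJ
ΔH_A − ΔH_B = −1295 kJ, so reaction A has the more negative ΔH; |ΔH_A − ΔH_B| = 1295 kJ.

Reaction A, by 1295 kJ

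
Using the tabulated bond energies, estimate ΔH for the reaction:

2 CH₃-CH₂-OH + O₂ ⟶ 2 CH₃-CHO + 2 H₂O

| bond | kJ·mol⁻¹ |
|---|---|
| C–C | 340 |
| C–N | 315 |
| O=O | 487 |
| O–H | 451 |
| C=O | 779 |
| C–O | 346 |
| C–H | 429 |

ΔH ≈ −423 kJ

Bonds broken (reactants):
  C–C: 2 × 340 = 680
  C–H: 10 × 429 = 4290
  C–O: 2 × 346 = 692
  O–H: 2 × 451 = 902
  O=O: 1 × 487 = 487
  Σ(broken) = 7051 kJ
Bonds formed (products):
  C–C: 2 × 340 = 680
  C–H: 8 × 429 = 3432
  C=O: 2 × 779 = 1558
  O–H: 4 × 451 = 1804
  Σ(formed) = 7474 kJ
ΔH = Σ(broken) − Σ(formed) = 7051 − 7474 = −423 kJ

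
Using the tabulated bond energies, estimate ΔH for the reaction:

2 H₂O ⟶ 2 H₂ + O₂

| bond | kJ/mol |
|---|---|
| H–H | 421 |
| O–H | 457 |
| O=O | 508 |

Bonds broken (reactants):
  O–H: 4 × 457 = 1828
  Σ(broken) = 1828 kJ
Bonds formed (products):
  H–H: 2 × 421 = 842
  O=O: 1 × 508 = 508
  Σ(formed) = 1350 kJ
ΔH = Σ(broken) − Σ(formed) = 1828 − 1350 = +478 kJ

ΔH ≈ +478 kJ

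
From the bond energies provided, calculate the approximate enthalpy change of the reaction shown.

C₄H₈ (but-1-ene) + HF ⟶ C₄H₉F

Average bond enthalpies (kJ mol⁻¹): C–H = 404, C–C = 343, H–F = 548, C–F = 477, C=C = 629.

ΔH ≈ −47 kJ

Bonds broken (reactants):
  C–C: 2 × 343 = 686
  C–H: 8 × 404 = 3232
  C=C: 1 × 629 = 629
  H–F: 1 × 548 = 548
  Σ(broken) = 5095 kJ
Bonds formed (products):
  C–C: 3 × 343 = 1029
  C–F: 1 × 477 = 477
  C–H: 9 × 404 = 3636
  Σ(formed) = 5142 kJ
ΔH = Σ(broken) − Σ(formed) = 5095 − 5142 = −47 kJ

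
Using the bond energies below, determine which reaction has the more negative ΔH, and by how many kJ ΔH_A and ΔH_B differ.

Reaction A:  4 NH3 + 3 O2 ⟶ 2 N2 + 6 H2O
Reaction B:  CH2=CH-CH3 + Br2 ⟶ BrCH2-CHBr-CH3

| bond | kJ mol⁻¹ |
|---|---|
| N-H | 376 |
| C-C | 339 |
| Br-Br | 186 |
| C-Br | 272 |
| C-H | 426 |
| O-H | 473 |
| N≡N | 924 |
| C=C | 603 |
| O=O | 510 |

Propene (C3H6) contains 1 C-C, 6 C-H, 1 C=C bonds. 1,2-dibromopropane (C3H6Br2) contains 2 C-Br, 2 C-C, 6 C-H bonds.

Reaction A:
  Bonds broken (reactants):
    N-H: 12 × 376 = 4512
    O=O: 3 × 510 = 1530
    Σ(broken) = 6042 kJ
  Bonds formed (products):
    N≡N: 2 × 924 = 1848
    O-H: 12 × 473 = 5676
    Σ(formed) = 7524 kJ
  ΔH_A = 6042 − 7524 = −1482 kJ
Reaction B:
  Bonds broken (reactants):
    Br-Br: 1 × 186 = 186
    C-C: 1 × 339 = 339
    C-H: 6 × 426 = 2556
    C=C: 1 × 603 = 603
    Σ(broken) = 3684 kJ
  Bonds formed (products):
    C-Br: 2 × 272 = 544
    C-C: 2 × 339 = 678
    C-H: 6 × 426 = 2556
    Σ(formed) = 3778 kJ
  ΔH_B = 3684 − 3778 = −94 kJ
ΔH_A − ΔH_B = −1388 kJ, so reaction A has the more negative ΔH; |ΔH_A − ΔH_B| = 1388 kJ.

Reaction A, by 1388 kJ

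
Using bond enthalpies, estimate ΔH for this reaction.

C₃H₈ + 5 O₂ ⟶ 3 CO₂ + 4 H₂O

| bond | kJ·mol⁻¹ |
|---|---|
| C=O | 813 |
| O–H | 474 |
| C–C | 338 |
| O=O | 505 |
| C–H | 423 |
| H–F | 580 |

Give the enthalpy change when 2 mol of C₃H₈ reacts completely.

Bonds broken (reactants):
  C–C: 2 × 338 = 676
  C–H: 8 × 423 = 3384
  O=O: 5 × 505 = 2525
  Σ(broken) = 6585 kJ
Bonds formed (products):
  C=O: 6 × 813 = 4878
  O–H: 8 × 474 = 3792
  Σ(formed) = 8670 kJ
ΔH = Σ(broken) − Σ(formed) = 6585 − 8670 = −2085 kJ
For 2× the reaction as written: 2 × (−2085) = −4170 kJ

ΔH = −4170 kJ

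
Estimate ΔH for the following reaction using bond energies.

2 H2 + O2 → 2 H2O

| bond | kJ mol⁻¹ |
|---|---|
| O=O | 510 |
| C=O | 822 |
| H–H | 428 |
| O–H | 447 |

ΔH ≈ −422 kJ

Bonds broken (reactants):
  H–H: 2 × 428 = 856
  O=O: 1 × 510 = 510
  Σ(broken) = 1366 kJ
Bonds formed (products):
  O–H: 4 × 447 = 1788
  Σ(formed) = 1788 kJ
ΔH = Σ(broken) − Σ(formed) = 1366 − 1788 = −422 kJ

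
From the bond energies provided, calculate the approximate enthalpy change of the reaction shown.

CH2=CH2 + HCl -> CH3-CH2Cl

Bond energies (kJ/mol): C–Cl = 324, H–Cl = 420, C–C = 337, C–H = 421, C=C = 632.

ΔH ≈ −30 kJ

Bonds broken (reactants):
  C–H: 4 × 421 = 1684
  C=C: 1 × 632 = 632
  H–Cl: 1 × 420 = 420
  Σ(broken) = 2736 kJ
Bonds formed (products):
  C–C: 1 × 337 = 337
  C–Cl: 1 × 324 = 324
  C–H: 5 × 421 = 2105
  Σ(formed) = 2766 kJ
ΔH = Σ(broken) − Σ(formed) = 2736 − 2766 = −30 kJ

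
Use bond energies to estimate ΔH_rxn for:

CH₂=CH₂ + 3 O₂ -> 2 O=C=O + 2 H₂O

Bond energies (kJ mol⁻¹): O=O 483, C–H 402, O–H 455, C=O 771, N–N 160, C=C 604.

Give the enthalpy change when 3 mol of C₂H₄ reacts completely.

Bonds broken (reactants):
  C–H: 4 × 402 = 1608
  C=C: 1 × 604 = 604
  O=O: 3 × 483 = 1449
  Σ(broken) = 3661 kJ
Bonds formed (products):
  C=O: 4 × 771 = 3084
  O–H: 4 × 455 = 1820
  Σ(formed) = 4904 kJ
ΔH = Σ(broken) − Σ(formed) = 3661 − 4904 = −1243 kJ
For 3× the reaction as written: 3 × (−1243) = −3729 kJ

ΔH = −3729 kJ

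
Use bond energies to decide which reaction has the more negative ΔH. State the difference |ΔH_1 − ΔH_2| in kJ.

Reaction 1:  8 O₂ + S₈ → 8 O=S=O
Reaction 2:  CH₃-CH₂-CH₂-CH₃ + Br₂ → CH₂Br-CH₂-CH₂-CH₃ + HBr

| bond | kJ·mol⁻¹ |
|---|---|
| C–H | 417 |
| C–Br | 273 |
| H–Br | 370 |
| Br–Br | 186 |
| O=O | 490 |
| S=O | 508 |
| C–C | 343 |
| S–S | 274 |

Reaction 1:
  Bonds broken (reactants):
    O=O: 8 × 490 = 3920
    S–S: 8 × 274 = 2192
    Σ(broken) = 6112 kJ
  Bonds formed (products):
    S=O: 16 × 508 = 8128
    Σ(formed) = 8128 kJ
  ΔH_1 = 6112 − 8128 = −2016 kJ
Reaction 2:
  Bonds broken (reactants):
    Br–Br: 1 × 186 = 186
    C–C: 3 × 343 = 1029
    C–H: 10 × 417 = 4170
    Σ(broken) = 5385 kJ
  Bonds formed (products):
    C–Br: 1 × 273 = 273
    C–C: 3 × 343 = 1029
    C–H: 9 × 417 = 3753
    H–Br: 1 × 370 = 370
    Σ(formed) = 5425 kJ
  ΔH_2 = 5385 − 5425 = −40 kJ
ΔH_1 − ΔH_2 = −1976 kJ, so reaction 1 has the more negative ΔH; |ΔH_1 − ΔH_2| = 1976 kJ.

Reaction 1, by 1976 kJ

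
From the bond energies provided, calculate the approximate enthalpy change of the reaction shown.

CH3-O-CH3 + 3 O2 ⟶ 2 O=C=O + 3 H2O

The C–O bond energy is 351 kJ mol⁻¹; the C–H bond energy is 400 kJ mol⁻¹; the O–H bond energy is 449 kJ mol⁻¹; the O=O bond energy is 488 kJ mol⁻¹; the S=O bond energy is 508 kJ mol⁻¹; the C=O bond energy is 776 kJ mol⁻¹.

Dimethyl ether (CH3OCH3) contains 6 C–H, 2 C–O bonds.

Bonds broken (reactants):
  C–H: 6 × 400 = 2400
  C–O: 2 × 351 = 702
  O=O: 3 × 488 = 1464
  Σ(broken) = 4566 kJ
Bonds formed (products):
  C=O: 4 × 776 = 3104
  O–H: 6 × 449 = 2694
  Σ(formed) = 5798 kJ
ΔH = Σ(broken) − Σ(formed) = 4566 − 5798 = −1232 kJ

ΔH ≈ −1232 kJ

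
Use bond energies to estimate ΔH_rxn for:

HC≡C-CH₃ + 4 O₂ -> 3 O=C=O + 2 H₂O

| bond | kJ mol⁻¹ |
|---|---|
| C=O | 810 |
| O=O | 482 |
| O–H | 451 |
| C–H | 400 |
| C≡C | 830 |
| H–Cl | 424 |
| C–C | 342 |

ΔH ≈ −1964 kJ

Bonds broken (reactants):
  C≡C: 1 × 830 = 830
  C–C: 1 × 342 = 342
  C–H: 4 × 400 = 1600
  O=O: 4 × 482 = 1928
  Σ(broken) = 4700 kJ
Bonds formed (products):
  C=O: 6 × 810 = 4860
  O–H: 4 × 451 = 1804
  Σ(formed) = 6664 kJ
ΔH = Σ(broken) − Σ(formed) = 4700 − 6664 = −1964 kJ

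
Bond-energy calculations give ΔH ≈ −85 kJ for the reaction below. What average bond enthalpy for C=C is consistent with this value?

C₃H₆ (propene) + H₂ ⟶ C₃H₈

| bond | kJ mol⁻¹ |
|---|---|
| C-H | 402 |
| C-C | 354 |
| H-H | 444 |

D(C=C) ≈ 629 kJ/mol

Let D be the C=C bond energy.
Σ(broken) = 1×354 + 6×402 + 1×D + 1×444 = 3210 + D
Σ(formed) = 2×354 + 8×402 = 3924
ΔH = Σ(broken) − Σ(formed) = (3210 + D) − (3924) = −714 + D
Setting this equal to −85 kJ gives D = 629 kJ/mol.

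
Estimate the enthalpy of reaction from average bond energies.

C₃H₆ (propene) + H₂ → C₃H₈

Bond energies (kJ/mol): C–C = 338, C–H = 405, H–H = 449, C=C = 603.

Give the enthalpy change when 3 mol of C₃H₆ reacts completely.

Bonds broken (reactants):
  C–C: 1 × 338 = 338
  C–H: 6 × 405 = 2430
  C=C: 1 × 603 = 603
  H–H: 1 × 449 = 449
  Σ(broken) = 3820 kJ
Bonds formed (products):
  C–C: 2 × 338 = 676
  C–H: 8 × 405 = 3240
  Σ(formed) = 3916 kJ
ΔH = Σ(broken) − Σ(formed) = 3820 − 3916 = −96 kJ
For 3× the reaction as written: 3 × (−96) = −288 kJ

ΔH = −288 kJ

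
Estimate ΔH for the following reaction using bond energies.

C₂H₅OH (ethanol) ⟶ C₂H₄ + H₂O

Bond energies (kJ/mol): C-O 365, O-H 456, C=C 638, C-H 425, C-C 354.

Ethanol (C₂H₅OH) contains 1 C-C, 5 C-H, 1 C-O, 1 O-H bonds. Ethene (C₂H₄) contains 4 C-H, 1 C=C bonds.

ΔH ≈ +50 kJ

Bonds broken (reactants):
  C-C: 1 × 354 = 354
  C-H: 5 × 425 = 2125
  C-O: 1 × 365 = 365
  O-H: 1 × 456 = 456
  Σ(broken) = 3300 kJ
Bonds formed (products):
  C-H: 4 × 425 = 1700
  C=C: 1 × 638 = 638
  O-H: 2 × 456 = 912
  Σ(formed) = 3250 kJ
ΔH = Σ(broken) − Σ(formed) = 3300 − 3250 = +50 kJ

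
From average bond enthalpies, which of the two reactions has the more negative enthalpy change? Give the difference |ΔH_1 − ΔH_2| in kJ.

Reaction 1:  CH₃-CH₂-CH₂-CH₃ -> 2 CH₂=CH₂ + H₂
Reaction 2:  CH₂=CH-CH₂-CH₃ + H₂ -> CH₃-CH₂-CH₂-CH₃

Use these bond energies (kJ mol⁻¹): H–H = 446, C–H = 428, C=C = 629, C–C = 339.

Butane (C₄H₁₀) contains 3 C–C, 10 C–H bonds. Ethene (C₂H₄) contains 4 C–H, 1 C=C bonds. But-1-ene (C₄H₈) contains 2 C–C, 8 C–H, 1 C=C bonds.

Reaction 2, by 289 kJ

Reaction 1:
  Bonds broken (reactants):
    C–C: 3 × 339 = 1017
    C–H: 10 × 428 = 4280
    Σ(broken) = 5297 kJ
  Bonds formed (products):
    C–H: 8 × 428 = 3424
    C=C: 2 × 629 = 1258
    H–H: 1 × 446 = 446
    Σ(formed) = 5128 kJ
  ΔH_1 = 5297 − 5128 = +169 kJ
Reaction 2:
  Bonds broken (reactants):
    C–C: 2 × 339 = 678
    C–H: 8 × 428 = 3424
    C=C: 1 × 629 = 629
    H–H: 1 × 446 = 446
    Σ(broken) = 5177 kJ
  Bonds formed (products):
    C–C: 3 × 339 = 1017
    C–H: 10 × 428 = 4280
    Σ(formed) = 5297 kJ
  ΔH_2 = 5177 − 5297 = −120 kJ
ΔH_1 − ΔH_2 = +289 kJ, so reaction 2 has the more negative ΔH; |ΔH_1 − ΔH_2| = 289 kJ.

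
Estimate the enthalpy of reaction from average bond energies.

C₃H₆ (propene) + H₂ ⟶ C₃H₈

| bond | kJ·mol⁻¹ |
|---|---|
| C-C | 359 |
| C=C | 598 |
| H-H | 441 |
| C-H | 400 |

ΔH ≈ −120 kJ

Bonds broken (reactants):
  C-C: 1 × 359 = 359
  C-H: 6 × 400 = 2400
  C=C: 1 × 598 = 598
  H-H: 1 × 441 = 441
  Σ(broken) = 3798 kJ
Bonds formed (products):
  C-C: 2 × 359 = 718
  C-H: 8 × 400 = 3200
  Σ(formed) = 3918 kJ
ΔH = Σ(broken) − Σ(formed) = 3798 − 3918 = −120 kJ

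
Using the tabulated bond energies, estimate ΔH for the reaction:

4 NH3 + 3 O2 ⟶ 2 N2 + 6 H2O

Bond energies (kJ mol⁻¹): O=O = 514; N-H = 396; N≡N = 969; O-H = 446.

ΔH ≈ −996 kJ

Bonds broken (reactants):
  N-H: 12 × 396 = 4752
  O=O: 3 × 514 = 1542
  Σ(broken) = 6294 kJ
Bonds formed (products):
  N≡N: 2 × 969 = 1938
  O-H: 12 × 446 = 5352
  Σ(formed) = 7290 kJ
ΔH = Σ(broken) − Σ(formed) = 6294 − 7290 = −996 kJ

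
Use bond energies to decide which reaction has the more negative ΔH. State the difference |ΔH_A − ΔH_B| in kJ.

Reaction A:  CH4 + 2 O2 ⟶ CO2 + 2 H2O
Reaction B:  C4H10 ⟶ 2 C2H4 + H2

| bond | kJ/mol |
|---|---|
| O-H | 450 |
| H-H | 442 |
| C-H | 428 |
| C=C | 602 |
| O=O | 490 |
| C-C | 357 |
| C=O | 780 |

Reaction A, by 949 kJ

Reaction A:
  Bonds broken (reactants):
    C-H: 4 × 428 = 1712
    O=O: 2 × 490 = 980
    Σ(broken) = 2692 kJ
  Bonds formed (products):
    C=O: 2 × 780 = 1560
    O-H: 4 × 450 = 1800
    Σ(formed) = 3360 kJ
  ΔH_A = 2692 − 3360 = −668 kJ
Reaction B:
  Bonds broken (reactants):
    C-C: 3 × 357 = 1071
    C-H: 10 × 428 = 4280
    Σ(broken) = 5351 kJ
  Bonds formed (products):
    C-H: 8 × 428 = 3424
    C=C: 2 × 602 = 1204
    H-H: 1 × 442 = 442
    Σ(formed) = 5070 kJ
  ΔH_B = 5351 − 5070 = +281 kJ
ΔH_A − ΔH_B = −949 kJ, so reaction A has the more negative ΔH; |ΔH_A − ΔH_B| = 949 kJ.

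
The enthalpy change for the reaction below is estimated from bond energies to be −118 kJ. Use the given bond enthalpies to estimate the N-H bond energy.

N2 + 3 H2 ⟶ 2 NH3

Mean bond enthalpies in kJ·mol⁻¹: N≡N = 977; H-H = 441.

Let D be the N-H bond energy.
Σ(broken) = 3×441 + 1×977 = 2300
Σ(formed) = 6×D = 6D
ΔH = Σ(broken) − Σ(formed) = (2300) − (6D) = +2300 − 6D
Setting this equal to −118 kJ gives 6D = 2418, so D = 403 kJ/mol.

D(N-H) ≈ 403 kJ/mol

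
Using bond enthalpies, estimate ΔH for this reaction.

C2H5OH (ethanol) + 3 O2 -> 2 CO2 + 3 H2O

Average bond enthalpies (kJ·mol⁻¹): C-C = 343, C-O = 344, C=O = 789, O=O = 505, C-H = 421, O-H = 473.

Bonds broken (reactants):
  C-C: 1 × 343 = 343
  C-H: 5 × 421 = 2105
  C-O: 1 × 344 = 344
  O-H: 1 × 473 = 473
  O=O: 3 × 505 = 1515
  Σ(broken) = 4780 kJ
Bonds formed (products):
  C=O: 4 × 789 = 3156
  O-H: 6 × 473 = 2838
  Σ(formed) = 5994 kJ
ΔH = Σ(broken) − Σ(formed) = 4780 − 5994 = −1214 kJ

ΔH ≈ −1214 kJ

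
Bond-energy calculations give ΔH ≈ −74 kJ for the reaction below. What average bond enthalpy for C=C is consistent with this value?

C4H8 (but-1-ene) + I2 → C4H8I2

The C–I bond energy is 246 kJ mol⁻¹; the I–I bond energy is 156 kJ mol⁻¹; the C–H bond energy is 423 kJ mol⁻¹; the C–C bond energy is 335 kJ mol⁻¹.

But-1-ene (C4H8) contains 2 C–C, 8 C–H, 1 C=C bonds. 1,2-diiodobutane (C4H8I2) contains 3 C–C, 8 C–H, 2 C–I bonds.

Let D be the C=C bond energy.
Σ(broken) = 2×335 + 8×423 + 1×D + 1×156 = 4210 + D
Σ(formed) = 3×335 + 8×423 + 2×246 = 4881
ΔH = Σ(broken) − Σ(formed) = (4210 + D) − (4881) = −671 + D
Setting this equal to −74 kJ gives D = 597 kJ/mol.

D(C=C) ≈ 597 kJ/mol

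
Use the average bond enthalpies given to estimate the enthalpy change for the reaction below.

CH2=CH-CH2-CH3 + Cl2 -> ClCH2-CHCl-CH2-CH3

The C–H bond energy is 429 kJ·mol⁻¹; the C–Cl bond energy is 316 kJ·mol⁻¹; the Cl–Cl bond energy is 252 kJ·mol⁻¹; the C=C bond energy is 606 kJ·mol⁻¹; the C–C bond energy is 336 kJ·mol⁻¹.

Bonds broken (reactants):
  C–C: 2 × 336 = 672
  C–H: 8 × 429 = 3432
  C=C: 1 × 606 = 606
  Cl–Cl: 1 × 252 = 252
  Σ(broken) = 4962 kJ
Bonds formed (products):
  C–C: 3 × 336 = 1008
  C–Cl: 2 × 316 = 632
  C–H: 8 × 429 = 3432
  Σ(formed) = 5072 kJ
ΔH = Σ(broken) − Σ(formed) = 4962 − 5072 = −110 kJ

ΔH ≈ −110 kJ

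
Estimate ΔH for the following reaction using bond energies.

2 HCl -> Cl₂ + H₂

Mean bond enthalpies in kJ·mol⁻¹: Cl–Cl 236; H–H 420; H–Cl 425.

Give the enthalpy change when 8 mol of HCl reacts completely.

Bonds broken (reactants):
  H–Cl: 2 × 425 = 850
  Σ(broken) = 850 kJ
Bonds formed (products):
  Cl–Cl: 1 × 236 = 236
  H–H: 1 × 420 = 420
  Σ(formed) = 656 kJ
ΔH = Σ(broken) − Σ(formed) = 850 − 656 = +194 kJ
For 4× the reaction as written: 4 × (+194) = +776 kJ

ΔH = +776 kJ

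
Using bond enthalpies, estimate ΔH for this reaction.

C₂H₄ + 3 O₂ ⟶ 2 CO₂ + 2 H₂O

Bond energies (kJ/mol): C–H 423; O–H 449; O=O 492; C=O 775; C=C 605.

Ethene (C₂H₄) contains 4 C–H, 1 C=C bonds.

Bonds broken (reactants):
  C–H: 4 × 423 = 1692
  C=C: 1 × 605 = 605
  O=O: 3 × 492 = 1476
  Σ(broken) = 3773 kJ
Bonds formed (products):
  C=O: 4 × 775 = 3100
  O–H: 4 × 449 = 1796
  Σ(formed) = 4896 kJ
ΔH = Σ(broken) − Σ(formed) = 3773 − 4896 = −1123 kJ

ΔH ≈ −1123 kJ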